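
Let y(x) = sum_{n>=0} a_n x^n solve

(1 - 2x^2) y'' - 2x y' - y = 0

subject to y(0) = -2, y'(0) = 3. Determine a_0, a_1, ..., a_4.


Ansatz: y(x) = sum_{n>=0} a_n x^n, so y'(x) = sum_{n>=1} n a_n x^(n-1) and y''(x) = sum_{n>=2} n(n-1) a_n x^(n-2).
Substitute into P(x) y'' + Q(x) y' + R(x) y = 0 with P(x) = 1 - 2x^2, Q(x) = -2x, R(x) = -1, and match powers of x.
Initial conditions: a_0 = -2, a_1 = 3.
Setting the coefficient of each power of x to zero and solving order by order (substituting the coefficients already found):
  x^0: 2 a_2 - a_0 = 0  ->  2 a_2 = a_0 = -2  ->  a_2 = -1
  x^1: 6 a_3 - 3 a_1 = 0  ->  6 a_3 = 3 a_1 = 9  ->  a_3 = 3/2
  x^2: 12 a_4 - 9 a_2 = 0  ->  12 a_4 = 9 a_2 = -9  ->  a_4 = -3/4
Truncated series: y(x) = -2 + 3 x - x^2 + (3/2) x^3 - (3/4) x^4 + O(x^5).

a_0 = -2; a_1 = 3; a_2 = -1; a_3 = 3/2; a_4 = -3/4


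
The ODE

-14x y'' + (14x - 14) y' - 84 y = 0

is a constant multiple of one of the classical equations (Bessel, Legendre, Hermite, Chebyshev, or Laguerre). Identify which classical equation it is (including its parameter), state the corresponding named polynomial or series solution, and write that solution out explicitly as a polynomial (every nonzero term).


All three coefficients share the factor -14; dividing through by -14 gives  x y'' + (1 - x) y' + 6 y = 0.
This matches the Laguerre equation x y'' + (1 - x) y' + n y = 0 with n = 6; the polynomial solution is L_6(x).
With y = sum_k a_k x^k, matching x^k gives (k+1)k a_{k+1} + (k+1) a_{k+1} - k a_k + n a_k = 0, i.e. (k+1)^2 a_{k+1} = (k - n) a_k = (k - 6) a_k. The right side vanishes at k = 6, so the series terminates at degree 6.
Standard normalization L_n(0) = 1 gives a_0 = 1. Work upward with a_{k+1} = (k - 6) a_k / (k+1)^2:
  a_1 = (0 - 6)(1) / 1^2 = -6/1 = -6
  a_2 = (1 - 6)(-6) / 2^2 = 30/4 = 15/2
  a_3 = (2 - 6)(15/2) / 3^2 = -30/9 = -10/3
  a_4 = (3 - 6)(-10/3) / 4^2 = 10/16 = 5/8
  a_5 = (4 - 6)(5/8) / 5^2 = (-5/4)/25 = -1/20
  a_6 = (5 - 6)(-1/20) / 6^2 = (1/20)/36 = 1/720
Hence L_6(x) = x^6/720 - x^5/20 + 5 x^4/8 - 10 x^3/3 + 15 x^2/2 - 6 x + 1.

L_6(x); series = x^6/720 - x^5/20 + 5 x^4/8 - 10 x^3/3 + 15 x^2/2 - 6 x + 1


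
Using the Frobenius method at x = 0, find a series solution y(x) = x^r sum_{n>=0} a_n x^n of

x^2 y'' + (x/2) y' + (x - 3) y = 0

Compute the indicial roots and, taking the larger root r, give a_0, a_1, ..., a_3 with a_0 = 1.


Write in Frobenius form y'' + (p(x)/x) y' + (q(x)/x^2) y = 0:
  p(x) = 1/2,  q(x) = x - 3.
Indicial equation: r(r-1) + (1/2) r + (-3) = 0 -> roots r_1 = 2, r_2 = -3/2.
Take r = r_1 = 2. Let y(x) = x^r sum_{n>=0} a_n x^n with a_0 = 1.
Substitute y = x^r sum a_n x^n and match x^{r+n}. The recurrence is
  D(n) a_n + 1 a_{n-1} = 0,  where D(n) = (r+n)(r+n-1) + (1/2)(r+n) + (-3).
  a_n = -1 / D(n) * a_{n-1}.
Since the indicial polynomial factors as (r - r_1)(r - r_2), D(n) = (r_1 + n - r_1)(r_1 + n - r_2) = n(n + 7/2).
Evaluating step by step (a_0 = 1):
  n = 1: D(1) = 1(1 + 7/2) = 9/2; numerator = -1(1) = -1; a_1 = (-1)/(9/2) = -2/9
  n = 2: D(2) = 2(2 + 7/2) = 11; numerator = -1(-2/9) = 2/9; a_2 = (2/9)/(11) = 2/99
  n = 3: D(3) = 3(3 + 7/2) = 39/2; numerator = -1(2/99) = -2/99; a_3 = (-2/99)/(39/2) = -4/3861

r = 2; a_0 = 1; a_1 = -2/9; a_2 = 2/99; a_3 = -4/3861


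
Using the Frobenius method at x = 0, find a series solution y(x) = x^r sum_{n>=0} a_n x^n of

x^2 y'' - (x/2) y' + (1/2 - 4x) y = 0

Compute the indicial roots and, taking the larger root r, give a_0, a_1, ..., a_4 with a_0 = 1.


Write in Frobenius form y'' + (p(x)/x) y' + (q(x)/x^2) y = 0:
  p(x) = -1/2,  q(x) = 1/2 - 4x.
Indicial equation: r(r-1) + (-1/2) r + (1/2) = 0 -> roots r_1 = 1, r_2 = 1/2.
Take r = r_1 = 1. Let y(x) = x^r sum_{n>=0} a_n x^n with a_0 = 1.
Substitute y = x^r sum a_n x^n and match x^{r+n}. The recurrence is
  D(n) a_n - 4 a_{n-1} = 0,  where D(n) = (r+n)(r+n-1) + (-1/2)(r+n) + (1/2).
  a_n = 4 / D(n) * a_{n-1}.
Since the indicial polynomial factors as (r - r_1)(r - r_2), D(n) = (r_1 + n - r_1)(r_1 + n - r_2) = n(n + 1/2).
Evaluating step by step (a_0 = 1):
  n = 1: D(1) = 1(1 + 1/2) = 3/2; numerator = 4(1) = 4; a_1 = (4)/(3/2) = 8/3
  n = 2: D(2) = 2(2 + 1/2) = 5; numerator = 4(8/3) = 32/3; a_2 = (32/3)/(5) = 32/15
  n = 3: D(3) = 3(3 + 1/2) = 21/2; numerator = 4(32/15) = 128/15; a_3 = (128/15)/(21/2) = 256/315
  n = 4: D(4) = 4(4 + 1/2) = 18; numerator = 4(256/315) = 1024/315; a_4 = (1024/315)/(18) = 512/2835

r = 1; a_0 = 1; a_1 = 8/3; a_2 = 32/15; a_3 = 256/315; a_4 = 512/2835


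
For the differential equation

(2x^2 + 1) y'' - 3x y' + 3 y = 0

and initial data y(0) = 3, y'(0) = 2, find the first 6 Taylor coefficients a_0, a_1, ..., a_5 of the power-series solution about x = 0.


Ansatz: y(x) = sum_{n>=0} a_n x^n, so y'(x) = sum_{n>=1} n a_n x^(n-1) and y''(x) = sum_{n>=2} n(n-1) a_n x^(n-2).
Substitute into P(x) y'' + Q(x) y' + R(x) y = 0 with P(x) = 2x^2 + 1, Q(x) = -3x, R(x) = 3, and match powers of x.
Initial conditions: a_0 = 3, a_1 = 2.
Setting the coefficient of each power of x to zero and solving order by order (substituting the coefficients already found):
  x^0: 2 a_2 + 3 a_0 = 0  ->  2 a_2 = -3 a_0 = -9  ->  a_2 = -9/2
  x^1: 6 a_3 = 0  ->  a_3 = 0
  x^2: 12 a_4 + a_2 = 0  ->  12 a_4 = -a_2 = 9/2  ->  a_4 = 3/8
  x^3: 20 a_5 + 6 a_3 = 0  ->  20 a_5 = -6 a_3 = 0  ->  a_5 = 0
Truncated series: y(x) = 3 + 2 x - (9/2) x^2 + (3/8) x^4 + O(x^6).

a_0 = 3; a_1 = 2; a_2 = -9/2; a_3 = 0; a_4 = 3/8; a_5 = 0


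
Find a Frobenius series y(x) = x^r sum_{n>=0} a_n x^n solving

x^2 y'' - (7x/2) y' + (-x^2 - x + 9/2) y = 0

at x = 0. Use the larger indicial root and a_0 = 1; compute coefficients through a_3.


Write in Frobenius form y'' + (p(x)/x) y' + (q(x)/x^2) y = 0:
  p(x) = -7/2,  q(x) = -x^2 - x + 9/2.
Indicial equation: r(r-1) + (-7/2) r + (9/2) = 0 -> roots r_1 = 3, r_2 = 3/2.
Take r = r_1 = 3. Let y(x) = x^r sum_{n>=0} a_n x^n with a_0 = 1.
Substitute y = x^r sum a_n x^n and match x^{r+n}. The recurrence is
  D(n) a_n - 1 a_{n-1} - 1 a_{n-2} = 0,  where D(n) = (r+n)(r+n-1) + (-7/2)(r+n) + (9/2).
  a_n = [1 a_{n-1} + 1 a_{n-2}] / D(n).
Since the indicial polynomial factors as (r - r_1)(r - r_2), D(n) = (r_1 + n - r_1)(r_1 + n - r_2) = n(n + 3/2).
Evaluating step by step (a_0 = 1):
  n = 1: D(1) = 1(1 + 3/2) = 5/2; numerator = 1(1) = 1; a_1 = (1)/(5/2) = 2/5
  n = 2: D(2) = 2(2 + 3/2) = 7; numerator = 1(2/5) + 1(1) = 7/5; a_2 = (7/5)/(7) = 1/5
  n = 3: D(3) = 3(3 + 3/2) = 27/2; numerator = 1(1/5) + 1(2/5) = 3/5; a_3 = (3/5)/(27/2) = 2/45

r = 3; a_0 = 1; a_1 = 2/5; a_2 = 1/5; a_3 = 2/45


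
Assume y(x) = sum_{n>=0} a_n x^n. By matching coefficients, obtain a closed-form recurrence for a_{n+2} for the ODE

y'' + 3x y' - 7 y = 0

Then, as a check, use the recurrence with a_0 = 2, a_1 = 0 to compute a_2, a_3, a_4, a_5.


Substitute y = sum_n a_n x^n.
y''(x) has coefficient (n+2)(n+1) a_{n+2} at x^n;
3 x y'(x) has coefficient 3 n a_n at x^n (shift);
-7 y(x) has coefficient -7 a_n at x^n.
Matching x^n: (n+2)(n+1) a_{n+2} + (3n - 7) a_n = 0.
Thus a_{n+2} = (-3n + 7) / ((n+1)(n+2)) * a_n.

Check with a_0 = 2, a_1 = 0 (apply the recurrence for n = 0, 1, 2, 3): a_0 = 2, a_1 = 0, a_2 = 7, a_3 = 0, a_4 = 7/12, a_5 = 0.

a_(n+2) = (-3n + 7) / ((n+1)(n+2)) * a_n; check: a_0 = 2, a_1 = 0, a_2 = 7, a_3 = 0, a_4 = 7/12, a_5 = 0


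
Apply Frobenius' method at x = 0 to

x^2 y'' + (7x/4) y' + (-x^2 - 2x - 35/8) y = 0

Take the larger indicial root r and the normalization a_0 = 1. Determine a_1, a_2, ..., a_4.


Write in Frobenius form y'' + (p(x)/x) y' + (q(x)/x^2) y = 0:
  p(x) = 7/4,  q(x) = -x^2 - 2x - 35/8.
Indicial equation: r(r-1) + (7/4) r + (-35/8) = 0 -> roots r_1 = 7/4, r_2 = -5/2.
Take r = r_1 = 7/4. Let y(x) = x^r sum_{n>=0} a_n x^n with a_0 = 1.
Substitute y = x^r sum a_n x^n and match x^{r+n}. The recurrence is
  D(n) a_n - 2 a_{n-1} - 1 a_{n-2} = 0,  where D(n) = (r+n)(r+n-1) + (7/4)(r+n) + (-35/8).
  a_n = [2 a_{n-1} + 1 a_{n-2}] / D(n).
Since the indicial polynomial factors as (r - r_1)(r - r_2), D(n) = (r_1 + n - r_1)(r_1 + n - r_2) = n(n + 17/4).
Evaluating step by step (a_0 = 1):
  n = 1: D(1) = 1(1 + 17/4) = 21/4; numerator = 2(1) = 2; a_1 = (2)/(21/4) = 8/21
  n = 2: D(2) = 2(2 + 17/4) = 25/2; numerator = 2(8/21) + 1(1) = 37/21; a_2 = (37/21)/(25/2) = 74/525
  n = 3: D(3) = 3(3 + 17/4) = 87/4; numerator = 2(74/525) + 1(8/21) = 116/175; a_3 = (116/175)/(87/4) = 16/525
  n = 4: D(4) = 4(4 + 17/4) = 33; numerator = 2(16/525) + 1(74/525) = 106/525; a_4 = (106/525)/(33) = 106/17325

r = 7/4; a_0 = 1; a_1 = 8/21; a_2 = 74/525; a_3 = 16/525; a_4 = 106/17325


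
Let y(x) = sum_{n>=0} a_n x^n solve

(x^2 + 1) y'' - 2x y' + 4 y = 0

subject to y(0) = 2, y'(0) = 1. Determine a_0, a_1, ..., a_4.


Ansatz: y(x) = sum_{n>=0} a_n x^n, so y'(x) = sum_{n>=1} n a_n x^(n-1) and y''(x) = sum_{n>=2} n(n-1) a_n x^(n-2).
Substitute into P(x) y'' + Q(x) y' + R(x) y = 0 with P(x) = x^2 + 1, Q(x) = -2x, R(x) = 4, and match powers of x.
Initial conditions: a_0 = 2, a_1 = 1.
Setting the coefficient of each power of x to zero and solving order by order (substituting the coefficients already found):
  x^0: 2 a_2 + 4 a_0 = 0  ->  2 a_2 = -4 a_0 = -8  ->  a_2 = -4
  x^1: 6 a_3 + 2 a_1 = 0  ->  6 a_3 = -2 a_1 = -2  ->  a_3 = -1/3
  x^2: 12 a_4 + 2 a_2 = 0  ->  12 a_4 = -2 a_2 = 8  ->  a_4 = 2/3
Truncated series: y(x) = 2 + x - 4 x^2 - (1/3) x^3 + (2/3) x^4 + O(x^5).

a_0 = 2; a_1 = 1; a_2 = -4; a_3 = -1/3; a_4 = 2/3


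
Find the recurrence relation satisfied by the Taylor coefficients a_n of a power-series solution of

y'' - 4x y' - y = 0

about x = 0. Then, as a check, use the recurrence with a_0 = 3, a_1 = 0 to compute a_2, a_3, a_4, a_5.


Substitute y = sum_n a_n x^n.
y''(x) has coefficient (n+2)(n+1) a_{n+2} at x^n;
-4 x y'(x) has coefficient -4 n a_n at x^n (shift);
-y(x) has coefficient -1 a_n at x^n.
Matching x^n: (n+2)(n+1) a_{n+2} + (-4n - 1) a_n = 0.
Thus a_{n+2} = (4n + 1) / ((n+1)(n+2)) * a_n.

Check with a_0 = 3, a_1 = 0 (apply the recurrence for n = 0, 1, 2, 3): a_0 = 3, a_1 = 0, a_2 = 3/2, a_3 = 0, a_4 = 9/8, a_5 = 0.

a_(n+2) = (4n + 1) / ((n+1)(n+2)) * a_n; check: a_0 = 3, a_1 = 0, a_2 = 3/2, a_3 = 0, a_4 = 9/8, a_5 = 0


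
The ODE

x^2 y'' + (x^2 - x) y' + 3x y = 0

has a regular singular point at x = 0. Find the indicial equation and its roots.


Divide by x^2 to reach normal form y'' + P_1(x) y' + P_2(x) y = 0 with P_1(x) = 1 - 1/x and P_2(x) = 3/x.
x = 0 is a singular point because the y'-coefficient 1 - 1/x has a pole at x = 0 and the y-coefficient 3/x has a pole at x = 0.
It is a regular singular point because x P_1(x) = p(x) = x - 1 and x^2 P_2(x) = q(x) = 3x are polynomials, hence analytic at x = 0.
p(0) = -1,  q(0) = 0.
Indicial equation: r(r-1) + p(0) r + q(0) = 0, i.e. r^2 + (p(0) - 1) r + q(0) = 0, i.e. r^2 - 2 r = 0.
Discriminant: (-2)^2 - 4(0) = 4, so r = (2 ± 2)/2.
Solving: r_1 = 2, r_2 = 0.

indicial: r^2 - 2 r = 0; roots r_1 = 2, r_2 = 0


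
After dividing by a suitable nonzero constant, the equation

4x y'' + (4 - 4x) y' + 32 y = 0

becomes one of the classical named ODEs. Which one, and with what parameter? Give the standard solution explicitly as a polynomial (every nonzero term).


All three coefficients share the factor 4; dividing through by 4 gives  x y'' + (1 - x) y' + 8 y = 0.
This matches the Laguerre equation x y'' + (1 - x) y' + n y = 0 with n = 8; the polynomial solution is L_8(x).
With y = sum_k a_k x^k, matching x^k gives (k+1)k a_{k+1} + (k+1) a_{k+1} - k a_k + n a_k = 0, i.e. (k+1)^2 a_{k+1} = (k - n) a_k = (k - 8) a_k. The right side vanishes at k = 8, so the series terminates at degree 8.
Standard normalization L_n(0) = 1 gives a_0 = 1. Work upward with a_{k+1} = (k - 8) a_k / (k+1)^2:
  a_1 = (0 - 8)(1) / 1^2 = -8/1 = -8
  a_2 = (1 - 8)(-8) / 2^2 = 56/4 = 14
  a_3 = (2 - 8)(14) / 3^2 = -84/9 = -28/3
  a_4 = (3 - 8)(-28/3) / 4^2 = (140/3)/16 = 35/12
  a_5 = (4 - 8)(35/12) / 5^2 = (-35/3)/25 = -7/15
  a_6 = (5 - 8)(-7/15) / 6^2 = (7/5)/36 = 7/180
  a_7 = (6 - 8)(7/180) / 7^2 = (-7/90)/49 = -1/630
  a_8 = (7 - 8)(-1/630) / 8^2 = (1/630)/64 = 1/40320
Hence L_8(x) = x^8/40320 - x^7/630 + 7 x^6/180 - 7 x^5/15 + 35 x^4/12 - 28 x^3/3 + 14 x^2 - 8 x + 1.

L_8(x); series = x^8/40320 - x^7/630 + 7 x^6/180 - 7 x^5/15 + 35 x^4/12 - 28 x^3/3 + 14 x^2 - 8 x + 1


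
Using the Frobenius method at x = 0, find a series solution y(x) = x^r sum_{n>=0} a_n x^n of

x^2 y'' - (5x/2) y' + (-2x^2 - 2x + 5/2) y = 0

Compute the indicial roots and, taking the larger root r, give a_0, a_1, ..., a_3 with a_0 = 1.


Write in Frobenius form y'' + (p(x)/x) y' + (q(x)/x^2) y = 0:
  p(x) = -5/2,  q(x) = -2x^2 - 2x + 5/2.
Indicial equation: r(r-1) + (-5/2) r + (5/2) = 0 -> roots r_1 = 5/2, r_2 = 1.
Take r = r_1 = 5/2. Let y(x) = x^r sum_{n>=0} a_n x^n with a_0 = 1.
Substitute y = x^r sum a_n x^n and match x^{r+n}. The recurrence is
  D(n) a_n - 2 a_{n-1} - 2 a_{n-2} = 0,  where D(n) = (r+n)(r+n-1) + (-5/2)(r+n) + (5/2).
  a_n = [2 a_{n-1} + 2 a_{n-2}] / D(n).
Since the indicial polynomial factors as (r - r_1)(r - r_2), D(n) = (r_1 + n - r_1)(r_1 + n - r_2) = n(n + 3/2).
Evaluating step by step (a_0 = 1):
  n = 1: D(1) = 1(1 + 3/2) = 5/2; numerator = 2(1) = 2; a_1 = (2)/(5/2) = 4/5
  n = 2: D(2) = 2(2 + 3/2) = 7; numerator = 2(4/5) + 2(1) = 18/5; a_2 = (18/5)/(7) = 18/35
  n = 3: D(3) = 3(3 + 3/2) = 27/2; numerator = 2(18/35) + 2(4/5) = 92/35; a_3 = (92/35)/(27/2) = 184/945

r = 5/2; a_0 = 1; a_1 = 4/5; a_2 = 18/35; a_3 = 184/945


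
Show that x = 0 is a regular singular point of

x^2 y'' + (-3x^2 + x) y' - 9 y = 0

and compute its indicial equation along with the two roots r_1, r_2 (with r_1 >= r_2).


Divide by x^2 to reach normal form y'' + P_1(x) y' + P_2(x) y = 0 with P_1(x) = -3 + 1/x and P_2(x) = -9/x^2.
x = 0 is a singular point because the y'-coefficient -3 + 1/x has a pole at x = 0 and the y-coefficient -9/x^2 has a pole at x = 0.
It is a regular singular point because x P_1(x) = p(x) = 1 - 3x and x^2 P_2(x) = q(x) = -9 are polynomials, hence analytic at x = 0.
p(0) = 1,  q(0) = -9.
Indicial equation: r(r-1) + p(0) r + q(0) = 0, i.e. r^2 + (p(0) - 1) r + q(0) = 0, i.e. r^2 - 9 = 0.
Discriminant: (0)^2 - 4(-9) = 36, so r = (0 ± 6)/2.
Solving: r_1 = 3, r_2 = -3.

indicial: r^2 - 9 = 0; roots r_1 = 3, r_2 = -3


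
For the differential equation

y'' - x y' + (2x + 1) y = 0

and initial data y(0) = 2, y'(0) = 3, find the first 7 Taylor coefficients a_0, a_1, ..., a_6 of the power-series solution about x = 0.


Ansatz: y(x) = sum_{n>=0} a_n x^n, so y'(x) = sum_{n>=1} n a_n x^(n-1) and y''(x) = sum_{n>=2} n(n-1) a_n x^(n-2).
Substitute into P(x) y'' + Q(x) y' + R(x) y = 0 with P(x) = 1, Q(x) = -x, R(x) = 2x + 1, and match powers of x.
Initial conditions: a_0 = 2, a_1 = 3.
Setting the coefficient of each power of x to zero and solving order by order (substituting the coefficients already found):
  x^0: 2 a_2 + a_0 = 0  ->  2 a_2 = -a_0 = -2  ->  a_2 = -1
  x^1: 6 a_3 + 2 a_0 = 0  ->  6 a_3 = -2 a_0 = -4  ->  a_3 = -2/3
  x^2: 12 a_4 - a_2 + 2 a_1 = 0  ->  12 a_4 = a_2 - 2 a_1 = -7  ->  a_4 = -7/12
  x^3: 20 a_5 - 2 a_3 + 2 a_2 = 0  ->  20 a_5 = 2 a_3 - 2 a_2 = 2/3  ->  a_5 = 1/30
  x^4: 30 a_6 - 3 a_4 + 2 a_3 = 0  ->  30 a_6 = 3 a_4 - 2 a_3 = -5/12  ->  a_6 = -1/72
Truncated series: y(x) = 2 + 3 x - x^2 - (2/3) x^3 - (7/12) x^4 + (1/30) x^5 - (1/72) x^6 + O(x^7).

a_0 = 2; a_1 = 3; a_2 = -1; a_3 = -2/3; a_4 = -7/12; a_5 = 1/30; a_6 = -1/72


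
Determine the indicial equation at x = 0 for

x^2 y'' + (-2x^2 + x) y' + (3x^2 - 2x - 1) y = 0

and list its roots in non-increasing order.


Divide by x^2 to reach normal form y'' + P_1(x) y' + P_2(x) y = 0 with P_1(x) = -2 + 1/x and P_2(x) = 3 - 2/x - 1/x^2.
x = 0 is a singular point because the y'-coefficient -2 + 1/x has a pole at x = 0 and the y-coefficient 3 - 2/x - 1/x^2 has a pole at x = 0.
It is a regular singular point because x P_1(x) = p(x) = 1 - 2x and x^2 P_2(x) = q(x) = 3x^2 - 2x - 1 are polynomials, hence analytic at x = 0.
p(0) = 1,  q(0) = -1.
Indicial equation: r(r-1) + p(0) r + q(0) = 0, i.e. r^2 + (p(0) - 1) r + q(0) = 0, i.e. r^2 - 1 = 0.
Discriminant: (0)^2 - 4(-1) = 4, so r = (0 ± 2)/2.
Solving: r_1 = 1, r_2 = -1.

indicial: r^2 - 1 = 0; roots r_1 = 1, r_2 = -1


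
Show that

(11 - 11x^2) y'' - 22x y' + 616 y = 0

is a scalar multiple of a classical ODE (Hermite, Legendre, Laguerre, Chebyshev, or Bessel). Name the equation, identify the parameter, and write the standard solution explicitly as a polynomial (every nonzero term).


All three coefficients share the factor 11; dividing through by 11 gives  (1 - x^2) y'' - 2x y' + 56 y = 0.
This matches the Legendre equation (1 - x^2) y'' - 2x y' + n(n+1) y = 0 (note the -2x y' term) with n(n+1) = 56, so n = 7; the polynomial solution is P_7(x).
With y = sum_k a_k x^k, matching x^k gives (k+2)(k+1) a_{k+2} = [k(k+1) - n(n+1)] a_k = (k - 7)(k + 8) a_k. The right side vanishes at k = 7, so the series with the parity of 7 terminates at degree 7.
Standard normalization (P_n(1) = 1): leading coefficient (2n)!/(2^n (n!)^2) = 87178291200/(128*25401600) = 429/16, so a_7 = 429/16. Work downward with a_k = (k+1)(k+2) a_{k+2} / ((k - 7)(k + 8)):
  a_5 = (6)(7)(429/16) / ((5 - 7)(5 + 8)) = (9009/8)/(-26) = -693/16
  a_3 = (4)(5)(-693/16) / ((3 - 7)(3 + 8)) = (-3465/4)/(-44) = 315/16
  a_1 = (2)(3)(315/16) / ((1 - 7)(1 + 8)) = (945/8)/(-54) = -35/16
Hence P_7(x) = 429 x^7/16 - 693 x^5/16 + 315 x^3/16 - 35 x/16.

P_7(x); series = 429 x^7/16 - 693 x^5/16 + 315 x^3/16 - 35 x/16


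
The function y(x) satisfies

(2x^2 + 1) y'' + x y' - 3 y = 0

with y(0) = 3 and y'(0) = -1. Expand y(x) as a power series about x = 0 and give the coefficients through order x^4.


Ansatz: y(x) = sum_{n>=0} a_n x^n, so y'(x) = sum_{n>=1} n a_n x^(n-1) and y''(x) = sum_{n>=2} n(n-1) a_n x^(n-2).
Substitute into P(x) y'' + Q(x) y' + R(x) y = 0 with P(x) = 2x^2 + 1, Q(x) = x, R(x) = -3, and match powers of x.
Initial conditions: a_0 = 3, a_1 = -1.
Setting the coefficient of each power of x to zero and solving order by order (substituting the coefficients already found):
  x^0: 2 a_2 - 3 a_0 = 0  ->  2 a_2 = 3 a_0 = 9  ->  a_2 = 9/2
  x^1: 6 a_3 - 2 a_1 = 0  ->  6 a_3 = 2 a_1 = -2  ->  a_3 = -1/3
  x^2: 12 a_4 + 3 a_2 = 0  ->  12 a_4 = -3 a_2 = -27/2  ->  a_4 = -9/8
Truncated series: y(x) = 3 - x + (9/2) x^2 - (1/3) x^3 - (9/8) x^4 + O(x^5).

a_0 = 3; a_1 = -1; a_2 = 9/2; a_3 = -1/3; a_4 = -9/8


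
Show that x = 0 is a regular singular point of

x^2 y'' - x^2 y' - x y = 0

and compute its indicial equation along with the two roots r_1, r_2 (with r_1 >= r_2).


Divide by x^2 to reach normal form y'' + P_1(x) y' + P_2(x) y = 0 with P_1(x) = -1 and P_2(x) = -1/x.
x = 0 is a singular point because the y-coefficient -1/x has a pole at x = 0.
It is a regular singular point because x P_1(x) = p(x) = -x and x^2 P_2(x) = q(x) = -x are polynomials, hence analytic at x = 0.
p(0) = 0,  q(0) = 0.
Indicial equation: r(r-1) + p(0) r + q(0) = 0, i.e. r^2 + (p(0) - 1) r + q(0) = 0, i.e. r^2 - 1 r = 0.
Discriminant: (-1)^2 - 4(0) = 1, so r = (1 ± 1)/2.
Solving: r_1 = 1, r_2 = 0.

indicial: r^2 - 1 r = 0; roots r_1 = 1, r_2 = 0


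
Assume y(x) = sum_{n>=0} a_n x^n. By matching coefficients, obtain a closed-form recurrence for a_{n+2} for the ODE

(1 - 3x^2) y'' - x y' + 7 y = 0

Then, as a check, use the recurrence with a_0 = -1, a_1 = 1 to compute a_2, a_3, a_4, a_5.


Substitute y = sum_n a_n x^n.
(1 - 3 x^2) y'' contributes (n+2)(n+1) a_{n+2} - 3 n(n-1) a_n at x^n.
-x y'(x) contributes -n a_n at x^n.
7 y(x) contributes 7 a_n at x^n.
Matching x^n: (n+2)(n+1) a_{n+2} + (-3 n(n-1) - n + 7) a_n = 0.
Thus a_{n+2} = (3 n(n-1) + n - 7) / ((n+1)(n+2)) * a_n.

Check with a_0 = -1, a_1 = 1 (apply the recurrence for n = 0, 1, 2, 3): a_0 = -1, a_1 = 1, a_2 = 7/2, a_3 = -1, a_4 = 7/24, a_5 = -7/10.

a_(n+2) = (3 n(n-1) + n - 7) / ((n+1)(n+2)) * a_n; check: a_0 = -1, a_1 = 1, a_2 = 7/2, a_3 = -1, a_4 = 7/24, a_5 = -7/10


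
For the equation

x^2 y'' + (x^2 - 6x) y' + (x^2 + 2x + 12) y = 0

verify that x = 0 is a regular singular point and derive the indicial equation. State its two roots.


Divide by x^2 to reach normal form y'' + P_1(x) y' + P_2(x) y = 0 with P_1(x) = 1 - 6/x and P_2(x) = 1 + 2/x + 12/x^2.
x = 0 is a singular point because the y'-coefficient 1 - 6/x has a pole at x = 0 and the y-coefficient 1 + 2/x + 12/x^2 has a pole at x = 0.
It is a regular singular point because x P_1(x) = p(x) = x - 6 and x^2 P_2(x) = q(x) = x^2 + 2x + 12 are polynomials, hence analytic at x = 0.
p(0) = -6,  q(0) = 12.
Indicial equation: r(r-1) + p(0) r + q(0) = 0, i.e. r^2 + (p(0) - 1) r + q(0) = 0, i.e. r^2 - 7 r + 12 = 0.
Discriminant: (-7)^2 - 4(12) = 1, so r = (7 ± 1)/2.
Solving: r_1 = 4, r_2 = 3.

indicial: r^2 - 7 r + 12 = 0; roots r_1 = 4, r_2 = 3


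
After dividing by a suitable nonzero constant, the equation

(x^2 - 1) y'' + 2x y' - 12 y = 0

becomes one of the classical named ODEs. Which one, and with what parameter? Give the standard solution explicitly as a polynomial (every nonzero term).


All three coefficients share the factor -1; dividing through by -1 gives  (1 - x^2) y'' - 2x y' + 12 y = 0.
This matches the Legendre equation (1 - x^2) y'' - 2x y' + n(n+1) y = 0 (note the -2x y' term) with n(n+1) = 12, so n = 3; the polynomial solution is P_3(x).
With y = sum_k a_k x^k, matching x^k gives (k+2)(k+1) a_{k+2} = [k(k+1) - n(n+1)] a_k = (k - 3)(k + 4) a_k. The right side vanishes at k = 3, so the series with the parity of 3 terminates at degree 3.
Standard normalization (P_n(1) = 1): leading coefficient (2n)!/(2^n (n!)^2) = 720/(8*36) = 5/2, so a_3 = 5/2. Work downward with a_k = (k+1)(k+2) a_{k+2} / ((k - 3)(k + 4)):
  a_1 = (2)(3)(5/2) / ((1 - 3)(1 + 4)) = 15/(-10) = -3/2
Hence P_3(x) = 5 x^3/2 - 3 x/2.

P_3(x); series = 5 x^3/2 - 3 x/2


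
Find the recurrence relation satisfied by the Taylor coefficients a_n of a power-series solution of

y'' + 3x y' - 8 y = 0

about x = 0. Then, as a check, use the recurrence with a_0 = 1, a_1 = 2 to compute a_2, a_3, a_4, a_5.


Substitute y = sum_n a_n x^n.
y''(x) has coefficient (n+2)(n+1) a_{n+2} at x^n;
3 x y'(x) has coefficient 3 n a_n at x^n (shift);
-8 y(x) has coefficient -8 a_n at x^n.
Matching x^n: (n+2)(n+1) a_{n+2} + (3n - 8) a_n = 0.
Thus a_{n+2} = (-3n + 8) / ((n+1)(n+2)) * a_n.

Check with a_0 = 1, a_1 = 2 (apply the recurrence for n = 0, 1, 2, 3): a_0 = 1, a_1 = 2, a_2 = 4, a_3 = 5/3, a_4 = 2/3, a_5 = -1/12.

a_(n+2) = (-3n + 8) / ((n+1)(n+2)) * a_n; check: a_0 = 1, a_1 = 2, a_2 = 4, a_3 = 5/3, a_4 = 2/3, a_5 = -1/12


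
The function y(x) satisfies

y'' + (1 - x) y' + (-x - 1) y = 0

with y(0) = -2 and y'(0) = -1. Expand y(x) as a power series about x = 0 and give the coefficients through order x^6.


Ansatz: y(x) = sum_{n>=0} a_n x^n, so y'(x) = sum_{n>=1} n a_n x^(n-1) and y''(x) = sum_{n>=2} n(n-1) a_n x^(n-2).
Substitute into P(x) y'' + Q(x) y' + R(x) y = 0 with P(x) = 1, Q(x) = 1 - x, R(x) = -x - 1, and match powers of x.
Initial conditions: a_0 = -2, a_1 = -1.
Setting the coefficient of each power of x to zero and solving order by order (substituting the coefficients already found):
  x^0: 2 a_2 + a_1 - a_0 = 0  ->  2 a_2 = -a_1 + a_0 = -1  ->  a_2 = -1/2
  x^1: 6 a_3 + 2 a_2 - 2 a_1 - a_0 = 0  ->  6 a_3 = -2 a_2 + 2 a_1 + a_0 = -3  ->  a_3 = -1/2
  x^2: 12 a_4 + 3 a_3 - 3 a_2 - a_1 = 0  ->  12 a_4 = -3 a_3 + 3 a_2 + a_1 = -1  ->  a_4 = -1/12
  x^3: 20 a_5 + 4 a_4 - 4 a_3 - a_2 = 0  ->  20 a_5 = -4 a_4 + 4 a_3 + a_2 = -13/6  ->  a_5 = -13/120
  x^4: 30 a_6 + 5 a_5 - 5 a_4 - a_3 = 0  ->  30 a_6 = -5 a_5 + 5 a_4 + a_3 = -3/8  ->  a_6 = -1/80
Truncated series: y(x) = -2 - x - (1/2) x^2 - (1/2) x^3 - (1/12) x^4 - (13/120) x^5 - (1/80) x^6 + O(x^7).

a_0 = -2; a_1 = -1; a_2 = -1/2; a_3 = -1/2; a_4 = -1/12; a_5 = -13/120; a_6 = -1/80


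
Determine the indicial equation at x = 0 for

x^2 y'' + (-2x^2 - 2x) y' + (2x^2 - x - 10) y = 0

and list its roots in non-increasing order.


Divide by x^2 to reach normal form y'' + P_1(x) y' + P_2(x) y = 0 with P_1(x) = -2 - 2/x and P_2(x) = 2 - 1/x - 10/x^2.
x = 0 is a singular point because the y'-coefficient -2 - 2/x has a pole at x = 0 and the y-coefficient 2 - 1/x - 10/x^2 has a pole at x = 0.
It is a regular singular point because x P_1(x) = p(x) = -2x - 2 and x^2 P_2(x) = q(x) = 2x^2 - x - 10 are polynomials, hence analytic at x = 0.
p(0) = -2,  q(0) = -10.
Indicial equation: r(r-1) + p(0) r + q(0) = 0, i.e. r^2 + (p(0) - 1) r + q(0) = 0, i.e. r^2 - 3 r - 10 = 0.
Discriminant: (-3)^2 - 4(-10) = 49, so r = (3 ± 7)/2.
Solving: r_1 = 5, r_2 = -2.

indicial: r^2 - 3 r - 10 = 0; roots r_1 = 5, r_2 = -2


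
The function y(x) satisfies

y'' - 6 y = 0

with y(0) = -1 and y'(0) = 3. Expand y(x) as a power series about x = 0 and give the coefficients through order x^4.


Ansatz: y(x) = sum_{n>=0} a_n x^n, so y'(x) = sum_{n>=1} n a_n x^(n-1) and y''(x) = sum_{n>=2} n(n-1) a_n x^(n-2).
Substitute into P(x) y'' + Q(x) y' + R(x) y = 0 with P(x) = 1, Q(x) = 0, R(x) = -6, and match powers of x.
Initial conditions: a_0 = -1, a_1 = 3.
Setting the coefficient of each power of x to zero and solving order by order (substituting the coefficients already found):
  x^0: 2 a_2 - 6 a_0 = 0  ->  2 a_2 = 6 a_0 = -6  ->  a_2 = -3
  x^1: 6 a_3 - 6 a_1 = 0  ->  6 a_3 = 6 a_1 = 18  ->  a_3 = 3
  x^2: 12 a_4 - 6 a_2 = 0  ->  12 a_4 = 6 a_2 = -18  ->  a_4 = -3/2
Truncated series: y(x) = -1 + 3 x - 3 x^2 + 3 x^3 - (3/2) x^4 + O(x^5).

a_0 = -1; a_1 = 3; a_2 = -3; a_3 = 3; a_4 = -3/2


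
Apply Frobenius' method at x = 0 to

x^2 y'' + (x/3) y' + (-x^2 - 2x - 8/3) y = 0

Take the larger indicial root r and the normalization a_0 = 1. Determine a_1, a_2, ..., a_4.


Write in Frobenius form y'' + (p(x)/x) y' + (q(x)/x^2) y = 0:
  p(x) = 1/3,  q(x) = -x^2 - 2x - 8/3.
Indicial equation: r(r-1) + (1/3) r + (-8/3) = 0 -> roots r_1 = 2, r_2 = -4/3.
Take r = r_1 = 2. Let y(x) = x^r sum_{n>=0} a_n x^n with a_0 = 1.
Substitute y = x^r sum a_n x^n and match x^{r+n}. The recurrence is
  D(n) a_n - 2 a_{n-1} - 1 a_{n-2} = 0,  where D(n) = (r+n)(r+n-1) + (1/3)(r+n) + (-8/3).
  a_n = [2 a_{n-1} + 1 a_{n-2}] / D(n).
Since the indicial polynomial factors as (r - r_1)(r - r_2), D(n) = (r_1 + n - r_1)(r_1 + n - r_2) = n(n + 10/3).
Evaluating step by step (a_0 = 1):
  n = 1: D(1) = 1(1 + 10/3) = 13/3; numerator = 2(1) = 2; a_1 = (2)/(13/3) = 6/13
  n = 2: D(2) = 2(2 + 10/3) = 32/3; numerator = 2(6/13) + 1(1) = 25/13; a_2 = (25/13)/(32/3) = 75/416
  n = 3: D(3) = 3(3 + 10/3) = 19; numerator = 2(75/416) + 1(6/13) = 171/208; a_3 = (171/208)/(19) = 9/208
  n = 4: D(4) = 4(4 + 10/3) = 88/3; numerator = 2(9/208) + 1(75/416) = 111/416; a_4 = (111/416)/(88/3) = 333/36608

r = 2; a_0 = 1; a_1 = 6/13; a_2 = 75/416; a_3 = 9/208; a_4 = 333/36608


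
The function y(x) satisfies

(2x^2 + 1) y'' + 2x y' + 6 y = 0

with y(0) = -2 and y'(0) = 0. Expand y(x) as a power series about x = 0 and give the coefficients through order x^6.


Ansatz: y(x) = sum_{n>=0} a_n x^n, so y'(x) = sum_{n>=1} n a_n x^(n-1) and y''(x) = sum_{n>=2} n(n-1) a_n x^(n-2).
Substitute into P(x) y'' + Q(x) y' + R(x) y = 0 with P(x) = 2x^2 + 1, Q(x) = 2x, R(x) = 6, and match powers of x.
Initial conditions: a_0 = -2, a_1 = 0.
Setting the coefficient of each power of x to zero and solving order by order (substituting the coefficients already found):
  x^0: 2 a_2 + 6 a_0 = 0  ->  2 a_2 = -6 a_0 = 12  ->  a_2 = 6
  x^1: 6 a_3 + 8 a_1 = 0  ->  6 a_3 = -8 a_1 = 0  ->  a_3 = 0
  x^2: 12 a_4 + 14 a_2 = 0  ->  12 a_4 = -14 a_2 = -84  ->  a_4 = -7
  x^3: 20 a_5 + 24 a_3 = 0  ->  20 a_5 = -24 a_3 = 0  ->  a_5 = 0
  x^4: 30 a_6 + 38 a_4 = 0  ->  30 a_6 = -38 a_4 = 266  ->  a_6 = 133/15
Truncated series: y(x) = -2 + 6 x^2 - 7 x^4 + (133/15) x^6 + O(x^7).

a_0 = -2; a_1 = 0; a_2 = 6; a_3 = 0; a_4 = -7; a_5 = 0; a_6 = 133/15


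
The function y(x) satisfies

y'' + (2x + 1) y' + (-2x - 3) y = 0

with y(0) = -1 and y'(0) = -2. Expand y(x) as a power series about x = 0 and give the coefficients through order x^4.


Ansatz: y(x) = sum_{n>=0} a_n x^n, so y'(x) = sum_{n>=1} n a_n x^(n-1) and y''(x) = sum_{n>=2} n(n-1) a_n x^(n-2).
Substitute into P(x) y'' + Q(x) y' + R(x) y = 0 with P(x) = 1, Q(x) = 2x + 1, R(x) = -2x - 3, and match powers of x.
Initial conditions: a_0 = -1, a_1 = -2.
Setting the coefficient of each power of x to zero and solving order by order (substituting the coefficients already found):
  x^0: 2 a_2 + a_1 - 3 a_0 = 0  ->  2 a_2 = -a_1 + 3 a_0 = -1  ->  a_2 = -1/2
  x^1: 6 a_3 + 2 a_2 - a_1 - 2 a_0 = 0  ->  6 a_3 = -2 a_2 + a_1 + 2 a_0 = -3  ->  a_3 = -1/2
  x^2: 12 a_4 + 3 a_3 + a_2 - 2 a_1 = 0  ->  12 a_4 = -3 a_3 - a_2 + 2 a_1 = -2  ->  a_4 = -1/6
Truncated series: y(x) = -1 - 2 x - (1/2) x^2 - (1/2) x^3 - (1/6) x^4 + O(x^5).

a_0 = -1; a_1 = -2; a_2 = -1/2; a_3 = -1/2; a_4 = -1/6


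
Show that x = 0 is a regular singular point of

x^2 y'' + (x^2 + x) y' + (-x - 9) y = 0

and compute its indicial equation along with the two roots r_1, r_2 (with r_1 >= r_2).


Divide by x^2 to reach normal form y'' + P_1(x) y' + P_2(x) y = 0 with P_1(x) = 1 + 1/x and P_2(x) = -1/x - 9/x^2.
x = 0 is a singular point because the y'-coefficient 1 + 1/x has a pole at x = 0 and the y-coefficient -1/x - 9/x^2 has a pole at x = 0.
It is a regular singular point because x P_1(x) = p(x) = x + 1 and x^2 P_2(x) = q(x) = -x - 9 are polynomials, hence analytic at x = 0.
p(0) = 1,  q(0) = -9.
Indicial equation: r(r-1) + p(0) r + q(0) = 0, i.e. r^2 + (p(0) - 1) r + q(0) = 0, i.e. r^2 - 9 = 0.
Discriminant: (0)^2 - 4(-9) = 36, so r = (0 ± 6)/2.
Solving: r_1 = 3, r_2 = -3.

indicial: r^2 - 9 = 0; roots r_1 = 3, r_2 = -3


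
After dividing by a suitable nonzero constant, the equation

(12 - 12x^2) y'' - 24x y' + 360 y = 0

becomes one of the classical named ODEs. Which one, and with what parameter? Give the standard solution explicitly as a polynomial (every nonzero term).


All three coefficients share the factor 12; dividing through by 12 gives  (1 - x^2) y'' - 2x y' + 30 y = 0.
This matches the Legendre equation (1 - x^2) y'' - 2x y' + n(n+1) y = 0 (note the -2x y' term) with n(n+1) = 30, so n = 5; the polynomial solution is P_5(x).
With y = sum_k a_k x^k, matching x^k gives (k+2)(k+1) a_{k+2} = [k(k+1) - n(n+1)] a_k = (k - 5)(k + 6) a_k. The right side vanishes at k = 5, so the series with the parity of 5 terminates at degree 5.
Standard normalization (P_n(1) = 1): leading coefficient (2n)!/(2^n (n!)^2) = 3628800/(32*14400) = 63/8, so a_5 = 63/8. Work downward with a_k = (k+1)(k+2) a_{k+2} / ((k - 5)(k + 6)):
  a_3 = (4)(5)(63/8) / ((3 - 5)(3 + 6)) = (315/2)/(-18) = -35/4
  a_1 = (2)(3)(-35/4) / ((1 - 5)(1 + 6)) = (-105/2)/(-28) = 15/8
Hence P_5(x) = 63 x^5/8 - 35 x^3/4 + 15 x/8.

P_5(x); series = 63 x^5/8 - 35 x^3/4 + 15 x/8


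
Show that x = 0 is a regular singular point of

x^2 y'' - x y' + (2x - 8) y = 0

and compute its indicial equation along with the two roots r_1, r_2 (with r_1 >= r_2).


Divide by x^2 to reach normal form y'' + P_1(x) y' + P_2(x) y = 0 with P_1(x) = -1/x and P_2(x) = 2/x - 8/x^2.
x = 0 is a singular point because the y'-coefficient -1/x has a pole at x = 0 and the y-coefficient 2/x - 8/x^2 has a pole at x = 0.
It is a regular singular point because x P_1(x) = p(x) = -1 and x^2 P_2(x) = q(x) = 2x - 8 are polynomials, hence analytic at x = 0.
p(0) = -1,  q(0) = -8.
Indicial equation: r(r-1) + p(0) r + q(0) = 0, i.e. r^2 + (p(0) - 1) r + q(0) = 0, i.e. r^2 - 2 r - 8 = 0.
Discriminant: (-2)^2 - 4(-8) = 36, so r = (2 ± 6)/2.
Solving: r_1 = 4, r_2 = -2.

indicial: r^2 - 2 r - 8 = 0; roots r_1 = 4, r_2 = -2


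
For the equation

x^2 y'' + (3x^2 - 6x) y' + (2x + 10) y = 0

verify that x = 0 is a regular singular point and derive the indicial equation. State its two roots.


Divide by x^2 to reach normal form y'' + P_1(x) y' + P_2(x) y = 0 with P_1(x) = 3 - 6/x and P_2(x) = 2/x + 10/x^2.
x = 0 is a singular point because the y'-coefficient 3 - 6/x has a pole at x = 0 and the y-coefficient 2/x + 10/x^2 has a pole at x = 0.
It is a regular singular point because x P_1(x) = p(x) = 3x - 6 and x^2 P_2(x) = q(x) = 2x + 10 are polynomials, hence analytic at x = 0.
p(0) = -6,  q(0) = 10.
Indicial equation: r(r-1) + p(0) r + q(0) = 0, i.e. r^2 + (p(0) - 1) r + q(0) = 0, i.e. r^2 - 7 r + 10 = 0.
Discriminant: (-7)^2 - 4(10) = 9, so r = (7 ± 3)/2.
Solving: r_1 = 5, r_2 = 2.

indicial: r^2 - 7 r + 10 = 0; roots r_1 = 5, r_2 = 2


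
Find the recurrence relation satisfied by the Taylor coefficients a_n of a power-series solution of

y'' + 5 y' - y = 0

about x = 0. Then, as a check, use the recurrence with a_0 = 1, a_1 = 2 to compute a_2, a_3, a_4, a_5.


Substitute y = sum_n a_n x^n.
y''(x) has coefficient (n+2)(n+1) a_{n+2} at x^n;
5 y'(x) has coefficient 5 (n+1) a_{n+1} at x^n;
-y(x) has coefficient -1 a_n at x^n.
Matching x^n: (n+2)(n+1) a_{n+2} + 5 (n+1) a_{n+1} - 1 a_n = 0.
Thus a_{n+2} = [-5 (n+1) a_{n+1} + 1 a_n] / ((n+1)(n+2)).

Check with a_0 = 1, a_1 = 2 (apply the recurrence for n = 0, 1, 2, 3): a_0 = 1, a_1 = 2, a_2 = -9/2, a_3 = 47/6, a_4 = -61/6, a_5 = 1267/120.

a_(n+2) = [-5 (n+1) a_(n+1) + 1 a_n] / ((n+1)(n+2)); check: a_0 = 1, a_1 = 2, a_2 = -9/2, a_3 = 47/6, a_4 = -61/6, a_5 = 1267/120


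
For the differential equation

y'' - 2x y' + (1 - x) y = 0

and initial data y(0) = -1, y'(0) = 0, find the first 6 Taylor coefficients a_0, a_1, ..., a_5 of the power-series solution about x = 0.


Ansatz: y(x) = sum_{n>=0} a_n x^n, so y'(x) = sum_{n>=1} n a_n x^(n-1) and y''(x) = sum_{n>=2} n(n-1) a_n x^(n-2).
Substitute into P(x) y'' + Q(x) y' + R(x) y = 0 with P(x) = 1, Q(x) = -2x, R(x) = 1 - x, and match powers of x.
Initial conditions: a_0 = -1, a_1 = 0.
Setting the coefficient of each power of x to zero and solving order by order (substituting the coefficients already found):
  x^0: 2 a_2 + a_0 = 0  ->  2 a_2 = -a_0 = 1  ->  a_2 = 1/2
  x^1: 6 a_3 - a_1 - a_0 = 0  ->  6 a_3 = a_1 + a_0 = -1  ->  a_3 = -1/6
  x^2: 12 a_4 - 3 a_2 - a_1 = 0  ->  12 a_4 = 3 a_2 + a_1 = 3/2  ->  a_4 = 1/8
  x^3: 20 a_5 - 5 a_3 - a_2 = 0  ->  20 a_5 = 5 a_3 + a_2 = -1/3  ->  a_5 = -1/60
Truncated series: y(x) = -1 + (1/2) x^2 - (1/6) x^3 + (1/8) x^4 - (1/60) x^5 + O(x^6).

a_0 = -1; a_1 = 0; a_2 = 1/2; a_3 = -1/6; a_4 = 1/8; a_5 = -1/60


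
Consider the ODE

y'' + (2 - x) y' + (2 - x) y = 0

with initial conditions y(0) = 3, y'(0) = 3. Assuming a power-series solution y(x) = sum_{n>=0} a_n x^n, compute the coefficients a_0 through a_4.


Ansatz: y(x) = sum_{n>=0} a_n x^n, so y'(x) = sum_{n>=1} n a_n x^(n-1) and y''(x) = sum_{n>=2} n(n-1) a_n x^(n-2).
Substitute into P(x) y'' + Q(x) y' + R(x) y = 0 with P(x) = 1, Q(x) = 2 - x, R(x) = 2 - x, and match powers of x.
Initial conditions: a_0 = 3, a_1 = 3.
Setting the coefficient of each power of x to zero and solving order by order (substituting the coefficients already found):
  x^0: 2 a_2 + 2 a_1 + 2 a_0 = 0  ->  2 a_2 = -2 a_1 - 2 a_0 = -12  ->  a_2 = -6
  x^1: 6 a_3 + 4 a_2 + a_1 - a_0 = 0  ->  6 a_3 = -4 a_2 - a_1 + a_0 = 24  ->  a_3 = 4
  x^2: 12 a_4 + 6 a_3 - a_1 = 0  ->  12 a_4 = -6 a_3 + a_1 = -21  ->  a_4 = -7/4
Truncated series: y(x) = 3 + 3 x - 6 x^2 + 4 x^3 - (7/4) x^4 + O(x^5).

a_0 = 3; a_1 = 3; a_2 = -6; a_3 = 4; a_4 = -7/4


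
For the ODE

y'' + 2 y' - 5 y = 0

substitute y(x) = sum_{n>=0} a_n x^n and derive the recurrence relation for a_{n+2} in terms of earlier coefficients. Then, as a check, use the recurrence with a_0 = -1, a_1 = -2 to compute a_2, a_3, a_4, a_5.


Substitute y = sum_n a_n x^n.
y''(x) has coefficient (n+2)(n+1) a_{n+2} at x^n;
2 y'(x) has coefficient 2 (n+1) a_{n+1} at x^n;
-5 y(x) has coefficient -5 a_n at x^n.
Matching x^n: (n+2)(n+1) a_{n+2} + 2 (n+1) a_{n+1} - 5 a_n = 0.
Thus a_{n+2} = [-2 (n+1) a_{n+1} + 5 a_n] / ((n+1)(n+2)).

Check with a_0 = -1, a_1 = -2 (apply the recurrence for n = 0, 1, 2, 3): a_0 = -1, a_1 = -2, a_2 = -1/2, a_3 = -4/3, a_4 = 11/24, a_5 = -31/60.

a_(n+2) = [-2 (n+1) a_(n+1) + 5 a_n] / ((n+1)(n+2)); check: a_0 = -1, a_1 = -2, a_2 = -1/2, a_3 = -4/3, a_4 = 11/24, a_5 = -31/60


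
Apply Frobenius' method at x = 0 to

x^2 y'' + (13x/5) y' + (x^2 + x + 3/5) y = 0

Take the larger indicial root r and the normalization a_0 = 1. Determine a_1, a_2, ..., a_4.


Write in Frobenius form y'' + (p(x)/x) y' + (q(x)/x^2) y = 0:
  p(x) = 13/5,  q(x) = x^2 + x + 3/5.
Indicial equation: r(r-1) + (13/5) r + (3/5) = 0 -> roots r_1 = -3/5, r_2 = -1.
Take r = r_1 = -3/5. Let y(x) = x^r sum_{n>=0} a_n x^n with a_0 = 1.
Substitute y = x^r sum a_n x^n and match x^{r+n}. The recurrence is
  D(n) a_n + 1 a_{n-1} + 1 a_{n-2} = 0,  where D(n) = (r+n)(r+n-1) + (13/5)(r+n) + (3/5).
  a_n = [-1 a_{n-1} - 1 a_{n-2}] / D(n).
Since the indicial polynomial factors as (r - r_1)(r - r_2), D(n) = (r_1 + n - r_1)(r_1 + n - r_2) = n(n + 2/5).
Evaluating step by step (a_0 = 1):
  n = 1: D(1) = 1(1 + 2/5) = 7/5; numerator = -1(1) = -1; a_1 = (-1)/(7/5) = -5/7
  n = 2: D(2) = 2(2 + 2/5) = 24/5; numerator = -1(-5/7) - 1(1) = -2/7; a_2 = (-2/7)/(24/5) = -5/84
  n = 3: D(3) = 3(3 + 2/5) = 51/5; numerator = -1(-5/84) - 1(-5/7) = 65/84; a_3 = (65/84)/(51/5) = 325/4284
  n = 4: D(4) = 4(4 + 2/5) = 88/5; numerator = -1(325/4284) - 1(-5/84) = -5/306; a_4 = (-5/306)/(88/5) = -25/26928

r = -3/5; a_0 = 1; a_1 = -5/7; a_2 = -5/84; a_3 = 325/4284; a_4 = -25/26928


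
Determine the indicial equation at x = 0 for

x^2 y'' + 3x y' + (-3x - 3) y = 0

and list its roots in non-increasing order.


Divide by x^2 to reach normal form y'' + P_1(x) y' + P_2(x) y = 0 with P_1(x) = 3/x and P_2(x) = -3/x - 3/x^2.
x = 0 is a singular point because the y'-coefficient 3/x has a pole at x = 0 and the y-coefficient -3/x - 3/x^2 has a pole at x = 0.
It is a regular singular point because x P_1(x) = p(x) = 3 and x^2 P_2(x) = q(x) = -3x - 3 are polynomials, hence analytic at x = 0.
p(0) = 3,  q(0) = -3.
Indicial equation: r(r-1) + p(0) r + q(0) = 0, i.e. r^2 + (p(0) - 1) r + q(0) = 0, i.e. r^2 + 2 r - 3 = 0.
Discriminant: (2)^2 - 4(-3) = 16, so r = (-2 ± 4)/2.
Solving: r_1 = 1, r_2 = -3.

indicial: r^2 + 2 r - 3 = 0; roots r_1 = 1, r_2 = -3


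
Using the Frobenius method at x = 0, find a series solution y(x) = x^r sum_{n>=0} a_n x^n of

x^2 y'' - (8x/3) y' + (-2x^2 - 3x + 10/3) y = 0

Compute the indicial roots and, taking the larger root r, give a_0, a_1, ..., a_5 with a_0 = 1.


Write in Frobenius form y'' + (p(x)/x) y' + (q(x)/x^2) y = 0:
  p(x) = -8/3,  q(x) = -2x^2 - 3x + 10/3.
Indicial equation: r(r-1) + (-8/3) r + (10/3) = 0 -> roots r_1 = 2, r_2 = 5/3.
Take r = r_1 = 2. Let y(x) = x^r sum_{n>=0} a_n x^n with a_0 = 1.
Substitute y = x^r sum a_n x^n and match x^{r+n}. The recurrence is
  D(n) a_n - 3 a_{n-1} - 2 a_{n-2} = 0,  where D(n) = (r+n)(r+n-1) + (-8/3)(r+n) + (10/3).
  a_n = [3 a_{n-1} + 2 a_{n-2}] / D(n).
Since the indicial polynomial factors as (r - r_1)(r - r_2), D(n) = (r_1 + n - r_1)(r_1 + n - r_2) = n(n + 1/3).
Evaluating step by step (a_0 = 1):
  n = 1: D(1) = 1(1 + 1/3) = 4/3; numerator = 3(1) = 3; a_1 = (3)/(4/3) = 9/4
  n = 2: D(2) = 2(2 + 1/3) = 14/3; numerator = 3(9/4) + 2(1) = 35/4; a_2 = (35/4)/(14/3) = 15/8
  n = 3: D(3) = 3(3 + 1/3) = 10; numerator = 3(15/8) + 2(9/4) = 81/8; a_3 = (81/8)/(10) = 81/80
  n = 4: D(4) = 4(4 + 1/3) = 52/3; numerator = 3(81/80) + 2(15/8) = 543/80; a_4 = (543/80)/(52/3) = 1629/4160
  n = 5: D(5) = 5(5 + 1/3) = 80/3; numerator = 3(1629/4160) + 2(81/80) = 13311/4160; a_5 = (13311/4160)/(80/3) = 39933/332800

r = 2; a_0 = 1; a_1 = 9/4; a_2 = 15/8; a_3 = 81/80; a_4 = 1629/4160; a_5 = 39933/332800


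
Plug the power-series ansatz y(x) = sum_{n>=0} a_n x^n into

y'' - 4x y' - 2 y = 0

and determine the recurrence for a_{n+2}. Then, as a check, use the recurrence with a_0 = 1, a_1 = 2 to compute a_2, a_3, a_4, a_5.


Substitute y = sum_n a_n x^n.
y''(x) has coefficient (n+2)(n+1) a_{n+2} at x^n;
-4 x y'(x) has coefficient -4 n a_n at x^n (shift);
-2 y(x) has coefficient -2 a_n at x^n.
Matching x^n: (n+2)(n+1) a_{n+2} + (-4n - 2) a_n = 0.
Thus a_{n+2} = (4n + 2) / ((n+1)(n+2)) * a_n.

Check with a_0 = 1, a_1 = 2 (apply the recurrence for n = 0, 1, 2, 3): a_0 = 1, a_1 = 2, a_2 = 1, a_3 = 2, a_4 = 5/6, a_5 = 7/5.

a_(n+2) = (4n + 2) / ((n+1)(n+2)) * a_n; check: a_0 = 1, a_1 = 2, a_2 = 1, a_3 = 2, a_4 = 5/6, a_5 = 7/5


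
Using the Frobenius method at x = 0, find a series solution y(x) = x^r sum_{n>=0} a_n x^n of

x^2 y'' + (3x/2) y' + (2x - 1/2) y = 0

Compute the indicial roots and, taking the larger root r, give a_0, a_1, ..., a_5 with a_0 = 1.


Write in Frobenius form y'' + (p(x)/x) y' + (q(x)/x^2) y = 0:
  p(x) = 3/2,  q(x) = 2x - 1/2.
Indicial equation: r(r-1) + (3/2) r + (-1/2) = 0 -> roots r_1 = 1/2, r_2 = -1.
Take r = r_1 = 1/2. Let y(x) = x^r sum_{n>=0} a_n x^n with a_0 = 1.
Substitute y = x^r sum a_n x^n and match x^{r+n}. The recurrence is
  D(n) a_n + 2 a_{n-1} = 0,  where D(n) = (r+n)(r+n-1) + (3/2)(r+n) + (-1/2).
  a_n = -2 / D(n) * a_{n-1}.
Since the indicial polynomial factors as (r - r_1)(r - r_2), D(n) = (r_1 + n - r_1)(r_1 + n - r_2) = n(n + 3/2).
Evaluating step by step (a_0 = 1):
  n = 1: D(1) = 1(1 + 3/2) = 5/2; numerator = -2(1) = -2; a_1 = (-2)/(5/2) = -4/5
  n = 2: D(2) = 2(2 + 3/2) = 7; numerator = -2(-4/5) = 8/5; a_2 = (8/5)/(7) = 8/35
  n = 3: D(3) = 3(3 + 3/2) = 27/2; numerator = -2(8/35) = -16/35; a_3 = (-16/35)/(27/2) = -32/945
  n = 4: D(4) = 4(4 + 3/2) = 22; numerator = -2(-32/945) = 64/945; a_4 = (64/945)/(22) = 32/10395
  n = 5: D(5) = 5(5 + 3/2) = 65/2; numerator = -2(32/10395) = -64/10395; a_5 = (-64/10395)/(65/2) = -128/675675

r = 1/2; a_0 = 1; a_1 = -4/5; a_2 = 8/35; a_3 = -32/945; a_4 = 32/10395; a_5 = -128/675675
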